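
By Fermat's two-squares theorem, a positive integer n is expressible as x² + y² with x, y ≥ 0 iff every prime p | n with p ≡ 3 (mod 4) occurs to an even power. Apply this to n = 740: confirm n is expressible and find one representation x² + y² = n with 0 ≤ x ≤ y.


Step 1: Factor n = 740 = 2^2 · 5 · 37.
Step 2: Check the mod-4 condition on each prime factor: 2 = 2 (special); 5 ≡ 1 (mod 4), exponent 1; 37 ≡ 1 (mod 4), exponent 1.
All primes ≡ 3 (mod 4) appear to even exponent (or don't appear), so by the two-squares theorem n IS expressible as a sum of two squares.
Step 3: Build a representation. Group n = k² · m with k = 2 and m = 5 · 37 = 185 (a product of primes ≡ 1 (mod 4)); a representation of m scales to one of n via (k·x)² + (k·y)² = k²(x² + y²). Each prime p ≡ 1 (mod 4) is itself a sum of two squares; find a² by testing p − a² for a perfect square:
  5: 5 − 1² = 4 = 2² ⇒ 5 = 1² + 2².
  37: 37 − 1² = 36 = 6² ⇒ 37 = 1² + 6².
  Combine using the Brahmagupta–Fibonacci identity (a² + b²)(c² + d²) = (ac − bd)² + (ad + bc)² = (ac + bd)² + (ad − bc)²:
  5 · 37 = 185: from (1² + 2²)(1² + 6²), take (1·1 − 2·6, 1·6 + 2·1) = (1 − 12, 6 + 2) = (-11, 8); dropping signs (only squares matter) gives (11, 8); check 11² + 8² = 121 + 64 = 185 ✓.
  Scale by k = 2: (2·11, 2·8) = (22, 16).
Step 4: Order so x ≤ y and verify: 16² + 22² = 256 + 484 = 740 = n. ✓

n = 740 = 16² + 22² (one valid representation with x ≤ y).


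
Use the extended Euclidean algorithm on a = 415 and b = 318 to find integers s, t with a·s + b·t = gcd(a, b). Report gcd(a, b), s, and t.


Euclidean algorithm on (415, 318) — divide until remainder is 0:
  415 = 1 · 318 + 97
  318 = 3 · 97 + 27
  97 = 3 · 27 + 16
  27 = 1 · 16 + 11
  16 = 1 · 11 + 5
  11 = 2 · 5 + 1
  5 = 5 · 1 + 0
gcd(415, 318) = 1.
Track Bezout coefficients alongside the remainders: start with r₀ = 415 = a·1 + b·0 (s = 1, t = 0) and r₁ = 318 = a·0 + b·1 (s = 0, t = 1); each new remainder r_{k+1} = r_{k-1} − q_k·r_k inherits s_{k+1} = s_{k-1} − q_k·s_k, t_{k+1} = t_{k-1} − q_k·t_k, so r_k = a·s_k + b·t_k at every step:
  q = 1: r = 97, s = 1 − 1·0 = 1, t = 0 − 1·1 = -1  (check: 415·1 + 318·(-1) = 97)
  q = 3: r = 27, s = 0 − 3·1 = -3, t = 1 − 3·(-1) = 4  (check: 415·(-3) + 318·4 = 27)
  q = 3: r = 16, s = 1 − 3·(-3) = 10, t = -1 − 3·4 = -13  (check: 415·10 + 318·(-13) = 16)
  q = 1: r = 11, s = -3 − 1·10 = -13, t = 4 − 1·(-13) = 17  (check: 415·(-13) + 318·17 = 11)
  q = 1: r = 5, s = 10 − 1·(-13) = 23, t = -13 − 1·17 = -30  (check: 415·23 + 318·(-30) = 5)
  q = 2: r = 1, s = -13 − 2·23 = -59, t = 17 − 2·(-30) = 77  (check: 415·(-59) + 318·77 = 1)
The row with r = 1 (the gcd) gives the Bezout coefficients s = -59, t = 77.
Result: 415 · (-59) + 318 · (77) = 1.

gcd(415, 318) = 1; s = -59, t = 77 (check: 415·(-59) + 318·77 = 1).


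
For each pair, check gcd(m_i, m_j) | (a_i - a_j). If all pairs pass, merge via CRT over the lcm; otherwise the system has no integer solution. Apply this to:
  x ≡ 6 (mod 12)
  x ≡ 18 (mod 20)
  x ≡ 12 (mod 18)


Moduli 12, 20, 18 are not pairwise coprime, so CRT works modulo lcm(m_i) when all pairwise compatibility conditions hold.
Pairwise compatibility: gcd(m_i, m_j) must divide a_i - a_j for every pair.
Merge one congruence at a time:
  Start: x ≡ 6 (mod 12).
  Combine with x ≡ 18 (mod 20): gcd(12, 20) = 4; 18 - 6 = 12, which IS divisible by 4, so compatible.
    Write x = 6 + 12·t and substitute into x ≡ 18 (mod 20): 12·t ≡ 18 − 6 = 12 (mod 20).
    Divide the congruence (and modulus) by g = 4: 3·t ≡ 3 (mod 5).
    The inverse of 3 mod 5 is 2 (since 3·2 = 6 = 1·5 + 1), so t ≡ 2·3 = 6 ≡ 1 (mod 5).
    Then x = 6 + 12·1 = 18, valid modulo lcm(12, 20) = 60: x ≡ 18 (mod 60).
  Combine with x ≡ 12 (mod 18): gcd(60, 18) = 6; 12 - 18 = -6, which IS divisible by 6, so compatible.
    Write x = 18 + 60·t and substitute into x ≡ 12 (mod 18): 60·t ≡ 12 − 18 = -6 (mod 18).
    Divide the congruence (and modulus) by g = 6: 10·t ≡ -1 (mod 3).
    Reduce coefficients mod 3: 1·t ≡ 2 (mod 3).
    So t ≡ 2 (mod 3).
    Then x = 18 + 60·2 = 138, valid modulo lcm(60, 18) = 180: x ≡ 138 (mod 180).
Verify: 138 mod 12 = 6, 138 mod 20 = 18, 138 mod 18 = 12.

x ≡ 138 (mod 180).


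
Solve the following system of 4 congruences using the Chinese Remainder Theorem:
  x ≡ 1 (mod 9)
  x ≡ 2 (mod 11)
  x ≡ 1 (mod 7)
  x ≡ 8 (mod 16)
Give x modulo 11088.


Product of moduli M = 9 · 11 · 7 · 16 = 11088.
Merge one congruence at a time:
  Start: x ≡ 1 (mod 9).
  Combine with x ≡ 2 (mod 11); new modulus lcm = 99.
    Write x = 1 + 9·t and substitute into x ≡ 2 (mod 11): 9·t ≡ 2 − 1 = 1 (mod 11).
    The inverse of 9 mod 11 is 5 (since 9·5 = 45 = 4·11 + 1), so t ≡ 5·1 = 5 ≡ 5 (mod 11).
    Then x = 1 + 9·5 = 46, valid modulo lcm(9, 11) = 99: x ≡ 46 (mod 99).
  Combine with x ≡ 1 (mod 7); new modulus lcm = 693.
    Write x = 46 + 99·t and substitute into x ≡ 1 (mod 7): 99·t ≡ 1 − 46 = -45 (mod 7).
    Reduce coefficients mod 7: 1·t ≡ 4 (mod 7).
    So t ≡ 4 (mod 7).
    Then x = 46 + 99·4 = 442, valid modulo lcm(99, 7) = 693: x ≡ 442 (mod 693).
  Combine with x ≡ 8 (mod 16); new modulus lcm = 11088.
    Write x = 442 + 693·t and substitute into x ≡ 8 (mod 16): 693·t ≡ 8 − 442 = -434 (mod 16).
    Reduce coefficients mod 16: 5·t ≡ 14 (mod 16).
    The inverse of 5 mod 16 is 13 (since 5·13 = 65 = 4·16 + 1), so t ≡ 13·14 = 182 ≡ 6 (mod 16).
    Then x = 442 + 693·6 = 4600, valid modulo lcm(693, 16) = 11088: x ≡ 4600 (mod 11088).
Verify against each original: 4600 mod 9 = 1, 4600 mod 11 = 2, 4600 mod 7 = 1, 4600 mod 16 = 8.

x ≡ 4600 (mod 11088).


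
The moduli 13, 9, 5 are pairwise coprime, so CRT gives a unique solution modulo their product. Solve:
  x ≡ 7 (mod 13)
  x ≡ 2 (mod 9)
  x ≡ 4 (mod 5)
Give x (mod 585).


Moduli 13, 9, 5 are pairwise coprime; by CRT there is a unique solution modulo M = 13 · 9 · 5 = 585.
Solve pairwise, accumulating the modulus:
  Start with x ≡ 7 (mod 13).
  Combine with x ≡ 2 (mod 9): since gcd(13, 9) = 1, we get a unique residue mod 117.
    Write x = 7 + 13·t and substitute into x ≡ 2 (mod 9): 13·t ≡ 2 − 7 = -5 (mod 9).
    Reduce coefficients mod 9: 4·t ≡ 4 (mod 9).
    The inverse of 4 mod 9 is 7 (since 4·7 = 28 = 3·9 + 1), so t ≡ 7·4 = 28 ≡ 1 (mod 9).
    Then x = 7 + 13·1 = 20, valid modulo lcm(13, 9) = 117: x ≡ 20 (mod 117).
  Combine with x ≡ 4 (mod 5): since gcd(117, 5) = 1, we get a unique residue mod 585.
    Write x = 20 + 117·t and substitute into x ≡ 4 (mod 5): 117·t ≡ 4 − 20 = -16 (mod 5).
    Reduce coefficients mod 5: 2·t ≡ 4 (mod 5).
    The inverse of 2 mod 5 is 3 (since 2·3 = 6 = 1·5 + 1), so t ≡ 3·4 = 12 ≡ 2 (mod 5).
    Then x = 20 + 117·2 = 254, valid modulo lcm(117, 5) = 585: x ≡ 254 (mod 585).
Verify: 254 mod 13 = 7 ✓, 254 mod 9 = 2 ✓, 254 mod 5 = 4 ✓.

x ≡ 254 (mod 585).


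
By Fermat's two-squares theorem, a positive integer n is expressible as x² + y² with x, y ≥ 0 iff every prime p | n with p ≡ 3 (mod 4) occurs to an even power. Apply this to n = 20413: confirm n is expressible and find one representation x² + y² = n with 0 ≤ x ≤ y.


Step 1: Factor n = 20413 = 137 · 149.
Step 2: Check the mod-4 condition on each prime factor: 137 ≡ 1 (mod 4), exponent 1; 149 ≡ 1 (mod 4), exponent 1.
All primes ≡ 3 (mod 4) appear to even exponent (or don't appear), so by the two-squares theorem n IS expressible as a sum of two squares.
Step 3: Build a representation. Here n = 137 · 149 is a product of primes ≡ 1 (mod 4). Each prime p ≡ 1 (mod 4) is itself a sum of two squares; find a² by testing p − a² for a perfect square:
  137: 137 − 1² = 136, 137 − 2² = 133, 137 − 3² = 128, 137 − 4² = 121 = 11² ⇒ 137 = 4² + 11².
  149: 149 − 1² = 148, 149 − 2² = 145, 149 − 3² = 140, 149 − 4² = 133, 149 − 5² = 124, 149 − 6² = 113, 149 − 7² = 100 = 10² ⇒ 149 = 7² + 10².
  Combine using the Brahmagupta–Fibonacci identity (a² + b²)(c² + d²) = (ac − bd)² + (ad + bc)² = (ac + bd)² + (ad − bc)²:
  137 · 149 = 20413: from (4² + 11²)(7² + 10²), take (4·7 − 11·10, 4·10 + 11·7) = (28 − 110, 40 + 77) = (-82, 117); dropping signs (only squares matter) gives (82, 117); check 82² + 117² = 6724 + 13689 = 20413 ✓.
Step 4: Order so x ≤ y and verify: 82² + 117² = 6724 + 13689 = 20413 = n. ✓

n = 20413 = 82² + 117² (one valid representation with x ≤ y).


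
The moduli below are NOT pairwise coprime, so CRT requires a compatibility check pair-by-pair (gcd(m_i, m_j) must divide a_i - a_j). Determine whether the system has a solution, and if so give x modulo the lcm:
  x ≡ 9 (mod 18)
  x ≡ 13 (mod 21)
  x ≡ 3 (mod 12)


Moduli 18, 21, 12 are not pairwise coprime, so CRT works modulo lcm(m_i) when all pairwise compatibility conditions hold.
Pairwise compatibility: gcd(m_i, m_j) must divide a_i - a_j for every pair.
Merge one congruence at a time:
  Start: x ≡ 9 (mod 18).
  Combine with x ≡ 13 (mod 21): gcd(18, 21) = 3, and 13 - 9 = 4 is NOT divisible by 3.
    ⇒ system is inconsistent (no integer solution).

No solution (the system is inconsistent).


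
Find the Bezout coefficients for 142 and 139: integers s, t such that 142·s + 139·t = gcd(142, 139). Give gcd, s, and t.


Euclidean algorithm on (142, 139) — divide until remainder is 0:
  142 = 1 · 139 + 3
  139 = 46 · 3 + 1
  3 = 3 · 1 + 0
gcd(142, 139) = 1.
Track Bezout coefficients alongside the remainders: start with r₀ = 142 = a·1 + b·0 (s = 1, t = 0) and r₁ = 139 = a·0 + b·1 (s = 0, t = 1); each new remainder r_{k+1} = r_{k-1} − q_k·r_k inherits s_{k+1} = s_{k-1} − q_k·s_k, t_{k+1} = t_{k-1} − q_k·t_k, so r_k = a·s_k + b·t_k at every step:
  q = 1: r = 3, s = 1 − 1·0 = 1, t = 0 − 1·1 = -1  (check: 142·1 + 139·(-1) = 3)
  q = 46: r = 1, s = 0 − 46·1 = -46, t = 1 − 46·(-1) = 47  (check: 142·(-46) + 139·47 = 1)
The row with r = 1 (the gcd) gives the Bezout coefficients s = -46, t = 47.
Result: 142 · (-46) + 139 · (47) = 1.

gcd(142, 139) = 1; s = -46, t = 47 (check: 142·(-46) + 139·47 = 1).


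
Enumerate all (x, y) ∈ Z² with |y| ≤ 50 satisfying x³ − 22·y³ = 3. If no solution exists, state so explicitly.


The equation is x³ - 22y³ = 3. For fixed y, x³ = 22·y³ + 3, so a solution requires the RHS to be a perfect cube.
Strategy: iterate y from -50 to 50, compute RHS = 22·y³ + 3, and check whether it is a (positive or negative) perfect cube.
Check small values of y:
  y = 0: RHS = 3 is not a perfect cube.
  y = 1: RHS = 25 is not a perfect cube.
  y = -1: RHS = -19 is not a perfect cube.
  y = 2: RHS = 179 is not a perfect cube.
  y = -2: RHS = -173 is not a perfect cube.
  y = 3: RHS = 597 is not a perfect cube.
  y = -3: RHS = -591 is not a perfect cube.
Continuing the search up to |y| = 50 finds no solutions either.
No (x, y) in the scanned range satisfies the equation.

No integer solutions with |y| ≤ 50.


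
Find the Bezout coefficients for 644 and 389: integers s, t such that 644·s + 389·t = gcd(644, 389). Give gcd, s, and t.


Euclidean algorithm on (644, 389) — divide until remainder is 0:
  644 = 1 · 389 + 255
  389 = 1 · 255 + 134
  255 = 1 · 134 + 121
  134 = 1 · 121 + 13
  121 = 9 · 13 + 4
  13 = 3 · 4 + 1
  4 = 4 · 1 + 0
gcd(644, 389) = 1.
Track Bezout coefficients alongside the remainders: start with r₀ = 644 = a·1 + b·0 (s = 1, t = 0) and r₁ = 389 = a·0 + b·1 (s = 0, t = 1); each new remainder r_{k+1} = r_{k-1} − q_k·r_k inherits s_{k+1} = s_{k-1} − q_k·s_k, t_{k+1} = t_{k-1} − q_k·t_k, so r_k = a·s_k + b·t_k at every step:
  q = 1: r = 255, s = 1 − 1·0 = 1, t = 0 − 1·1 = -1  (check: 644·1 + 389·(-1) = 255)
  q = 1: r = 134, s = 0 − 1·1 = -1, t = 1 − 1·(-1) = 2  (check: 644·(-1) + 389·2 = 134)
  q = 1: r = 121, s = 1 − 1·(-1) = 2, t = -1 − 1·2 = -3  (check: 644·2 + 389·(-3) = 121)
  q = 1: r = 13, s = -1 − 1·2 = -3, t = 2 − 1·(-3) = 5  (check: 644·(-3) + 389·5 = 13)
  q = 9: r = 4, s = 2 − 9·(-3) = 29, t = -3 − 9·5 = -48  (check: 644·29 + 389·(-48) = 4)
  q = 3: r = 1, s = -3 − 3·29 = -90, t = 5 − 3·(-48) = 149  (check: 644·(-90) + 389·149 = 1)
The row with r = 1 (the gcd) gives the Bezout coefficients s = -90, t = 149.
Result: 644 · (-90) + 389 · (149) = 1.

gcd(644, 389) = 1; s = -90, t = 149 (check: 644·(-90) + 389·149 = 1).


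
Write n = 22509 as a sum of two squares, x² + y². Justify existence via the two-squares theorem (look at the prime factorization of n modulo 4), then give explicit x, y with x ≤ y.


Step 1: Factor n = 22509 = 3^2 · 41 · 61.
Step 2: Check the mod-4 condition on each prime factor: 3 ≡ 3 (mod 4), exponent 2 (must be even); 41 ≡ 1 (mod 4), exponent 1; 61 ≡ 1 (mod 4), exponent 1.
All primes ≡ 3 (mod 4) appear to even exponent (or don't appear), so by the two-squares theorem n IS expressible as a sum of two squares.
Step 3: Build a representation. Group n = k² · m with k = 3 and m = 41 · 61 = 2501 (a product of primes ≡ 1 (mod 4)); a representation of m scales to one of n via (k·x)² + (k·y)² = k²(x² + y²). Each prime p ≡ 1 (mod 4) is itself a sum of two squares; find a² by testing p − a² for a perfect square:
  41: 41 − 1² = 40, 41 − 2² = 37, 41 − 3² = 32, 41 − 4² = 25 = 5² ⇒ 41 = 4² + 5².
  61: 61 − 1² = 60, 61 − 2² = 57, 61 − 3² = 52, 61 − 4² = 45, 61 − 5² = 36 = 6² ⇒ 61 = 5² + 6².
  Combine using the Brahmagupta–Fibonacci identity (a² + b²)(c² + d²) = (ac − bd)² + (ad + bc)² = (ac + bd)² + (ad − bc)²:
  41 · 61 = 2501: from (4² + 5²)(5² + 6²), take (4·5 − 5·6, 4·6 + 5·5) = (20 − 30, 24 + 25) = (-10, 49); dropping signs (only squares matter) gives (10, 49); check 10² + 49² = 100 + 2401 = 2501 ✓.
  Scale by k = 3: (3·10, 3·49) = (30, 147).
Step 4: Order so x ≤ y and verify: 30² + 147² = 900 + 21609 = 22509 = n. ✓

n = 22509 = 30² + 147² (one valid representation with x ≤ y).


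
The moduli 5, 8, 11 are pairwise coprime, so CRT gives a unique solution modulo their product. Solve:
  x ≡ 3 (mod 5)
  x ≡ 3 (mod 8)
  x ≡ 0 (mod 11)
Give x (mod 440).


Moduli 5, 8, 11 are pairwise coprime; by CRT there is a unique solution modulo M = 5 · 8 · 11 = 440.
Solve pairwise, accumulating the modulus:
  Start with x ≡ 3 (mod 5).
  Combine with x ≡ 3 (mod 8): since gcd(5, 8) = 1, we get a unique residue mod 40.
    Write x = 3 + 5·t and substitute into x ≡ 3 (mod 8): 5·t ≡ 3 − 3 = 0 (mod 8).
    The inverse of 5 mod 8 is 5 (since 5·5 = 25 = 3·8 + 1), so t ≡ 5·0 = 0 ≡ 0 (mod 8).
    Then x = 3 + 5·0 = 3, valid modulo lcm(5, 8) = 40: x ≡ 3 (mod 40).
  Combine with x ≡ 0 (mod 11): since gcd(40, 11) = 1, we get a unique residue mod 440.
    Write x = 3 + 40·t and substitute into x ≡ 0 (mod 11): 40·t ≡ 0 − 3 = -3 (mod 11).
    Reduce coefficients mod 11: 7·t ≡ 8 (mod 11).
    The inverse of 7 mod 11 is 8 (since 7·8 = 56 = 5·11 + 1), so t ≡ 8·8 = 64 ≡ 9 (mod 11).
    Then x = 3 + 40·9 = 363, valid modulo lcm(40, 11) = 440: x ≡ 363 (mod 440).
Verify: 363 mod 5 = 3 ✓, 363 mod 8 = 3 ✓, 363 mod 11 = 0 ✓.

x ≡ 363 (mod 440).


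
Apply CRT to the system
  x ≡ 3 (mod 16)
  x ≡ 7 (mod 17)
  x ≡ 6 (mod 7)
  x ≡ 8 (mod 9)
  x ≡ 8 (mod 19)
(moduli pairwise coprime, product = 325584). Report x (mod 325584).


Product of moduli M = 16 · 17 · 7 · 9 · 19 = 325584.
Merge one congruence at a time:
  Start: x ≡ 3 (mod 16).
  Combine with x ≡ 7 (mod 17); new modulus lcm = 272.
    Write x = 3 + 16·t and substitute into x ≡ 7 (mod 17): 16·t ≡ 7 − 3 = 4 (mod 17).
    The inverse of 16 mod 17 is 16 (since 16·16 = 256 = 15·17 + 1), so t ≡ 16·4 = 64 ≡ 13 (mod 17).
    Then x = 3 + 16·13 = 211, valid modulo lcm(16, 17) = 272: x ≡ 211 (mod 272).
  Combine with x ≡ 6 (mod 7); new modulus lcm = 1904.
    Write x = 211 + 272·t and substitute into x ≡ 6 (mod 7): 272·t ≡ 6 − 211 = -205 (mod 7).
    Reduce coefficients mod 7: 6·t ≡ 5 (mod 7).
    The inverse of 6 mod 7 is 6 (since 6·6 = 36 = 5·7 + 1), so t ≡ 6·5 = 30 ≡ 2 (mod 7).
    Then x = 211 + 272·2 = 755, valid modulo lcm(272, 7) = 1904: x ≡ 755 (mod 1904).
  Combine with x ≡ 8 (mod 9); new modulus lcm = 17136.
    Write x = 755 + 1904·t and substitute into x ≡ 8 (mod 9): 1904·t ≡ 8 − 755 = -747 (mod 9).
    Reduce coefficients mod 9: 5·t ≡ 0 (mod 9).
    The inverse of 5 mod 9 is 2 (since 5·2 = 10 = 1·9 + 1), so t ≡ 2·0 = 0 ≡ 0 (mod 9).
    Then x = 755 + 1904·0 = 755, valid modulo lcm(1904, 9) = 17136: x ≡ 755 (mod 17136).
  Combine with x ≡ 8 (mod 19); new modulus lcm = 325584.
    Write x = 755 + 17136·t and substitute into x ≡ 8 (mod 19): 17136·t ≡ 8 − 755 = -747 (mod 19).
    Reduce coefficients mod 19: 17·t ≡ 13 (mod 19).
    The inverse of 17 mod 19 is 9 (since 17·9 = 153 = 8·19 + 1), so t ≡ 9·13 = 117 ≡ 3 (mod 19).
    Then x = 755 + 17136·3 = 52163, valid modulo lcm(17136, 19) = 325584: x ≡ 52163 (mod 325584).
Verify against each original: 52163 mod 16 = 3, 52163 mod 17 = 7, 52163 mod 7 = 6, 52163 mod 9 = 8, 52163 mod 19 = 8.

x ≡ 52163 (mod 325584).


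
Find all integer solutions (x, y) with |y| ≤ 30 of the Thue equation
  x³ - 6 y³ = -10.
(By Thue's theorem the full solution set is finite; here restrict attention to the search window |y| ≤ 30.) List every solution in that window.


The equation is x³ - 6y³ = -10. For fixed y, x³ = 6·y³ − 10, so a solution requires the RHS to be a perfect cube.
Strategy: iterate y from -30 to 30, compute RHS = 6·y³ − 10, and check whether it is a (positive or negative) perfect cube.
Check small values of y:
  y = 0: RHS = -10 is not a perfect cube.
  y = 1: RHS = -4 is not a perfect cube.
  y = -1: RHS = -16 is not a perfect cube.
  y = 2: RHS = 38 is not a perfect cube.
  y = -2: RHS = -58 is not a perfect cube.
  y = 3: RHS = 152 is not a perfect cube.
  y = -3: RHS = -172 is not a perfect cube.
Continuing the search up to |y| = 30 finds no solutions either.
No (x, y) in the scanned range satisfies the equation.

No integer solutions with |y| ≤ 30.


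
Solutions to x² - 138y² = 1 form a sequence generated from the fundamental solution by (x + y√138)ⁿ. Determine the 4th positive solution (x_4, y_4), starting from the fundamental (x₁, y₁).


Step 1: Find the fundamental solution (x₁, y₁) of x² - 138y² = 1.
  Expand √138 as a continued fraction. a₀ = ⌊√138⌋ = 11; iterate m_{k+1} = d_k·a_k − m_k, d_{k+1} = (138 − m_{k+1}²)/d_k, a_{k+1} = ⌊(a₀ + m_{k+1})/d_{k+1}⌋ (starting m₀ = 0, d₀ = 1), with convergents p_k = a_k·p_{k-1} + p_{k-2}, q_k = a_k·q_{k-1} + q_{k-2} (p₋₁ = 1, q₋₁ = 0):
  k = 0: a₀ = 11; p₀/q₀ = 11/1; p₀² − 138·q₀² = 121 − 138 = -17.
  k = 1: m = 11, d = 17, a = ⌊(11 + 11)/17⌋ = 1; p/q = (1·11 + 1)/(1·1 + 0) = 12/1; p² − 138·q² = 144 − 138 = 6.
  k = 2: m = 6, d = 6, a = ⌊(11 + 6)/6⌋ = 2; p/q = (2·12 + 11)/(2·1 + 1) = 35/3; p² − 138·q² = 1225 − 1242 = -17.
  k = 3: m = 6, d = 17, a = ⌊(11 + 6)/17⌋ = 1; p/q = (1·35 + 12)/(1·3 + 1) = 47/4; p² − 138·q² = 2209 − 2208 = 1.
  The first convergent with p² − 138·q² = 1 gives the fundamental solution (x₁, y₁) = (47, 4).
Step 2: Apply the recurrence (x_{n+1}, y_{n+1}) = (x₁x_n + 138y₁y_n, x₁y_n + y₁x_n) repeatedly.
  From (x_1, y_1) = (47, 4): x_2 = 47·47 + 138·4·4 = 4417; y_2 = 47·4 + 4·47 = 376.
  From (x_2, y_2) = (4417, 376): x_3 = 47·4417 + 138·4·376 = 415151; y_3 = 47·376 + 4·4417 = 35340.
  From (x_3, y_3) = (415151, 35340): x_4 = 47·415151 + 138·4·35340 = 39019777; y_4 = 47·35340 + 4·415151 = 3321584.
Step 3: Verify x_4² - 138·y_4² = 1522542997129729 - 1522542997129728 = 1 (should be 1). ✓

(x_1, y_1) = (47, 4); (x_4, y_4) = (39019777, 3321584).


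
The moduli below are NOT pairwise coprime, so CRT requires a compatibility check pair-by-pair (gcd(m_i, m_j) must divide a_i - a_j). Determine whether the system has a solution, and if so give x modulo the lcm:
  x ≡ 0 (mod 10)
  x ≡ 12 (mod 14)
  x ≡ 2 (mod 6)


Moduli 10, 14, 6 are not pairwise coprime, so CRT works modulo lcm(m_i) when all pairwise compatibility conditions hold.
Pairwise compatibility: gcd(m_i, m_j) must divide a_i - a_j for every pair.
Merge one congruence at a time:
  Start: x ≡ 0 (mod 10).
  Combine with x ≡ 12 (mod 14): gcd(10, 14) = 2; 12 - 0 = 12, which IS divisible by 2, so compatible.
    Write x = 0 + 10·t and substitute into x ≡ 12 (mod 14): 10·t ≡ 12 − 0 = 12 (mod 14).
    Divide the congruence (and modulus) by g = 2: 5·t ≡ 6 (mod 7).
    The inverse of 5 mod 7 is 3 (since 5·3 = 15 = 2·7 + 1), so t ≡ 3·6 = 18 ≡ 4 (mod 7).
    Then x = 0 + 10·4 = 40, valid modulo lcm(10, 14) = 70: x ≡ 40 (mod 70).
  Combine with x ≡ 2 (mod 6): gcd(70, 6) = 2; 2 - 40 = -38, which IS divisible by 2, so compatible.
    Write x = 40 + 70·t and substitute into x ≡ 2 (mod 6): 70·t ≡ 2 − 40 = -38 (mod 6).
    Divide the congruence (and modulus) by g = 2: 35·t ≡ -19 (mod 3).
    Reduce coefficients mod 3: 2·t ≡ 2 (mod 3).
    The inverse of 2 mod 3 is 2 (since 2·2 = 4 = 1·3 + 1), so t ≡ 2·2 = 4 ≡ 1 (mod 3).
    Then x = 40 + 70·1 = 110, valid modulo lcm(70, 6) = 210: x ≡ 110 (mod 210).
Verify: 110 mod 10 = 0, 110 mod 14 = 12, 110 mod 6 = 2.

x ≡ 110 (mod 210).


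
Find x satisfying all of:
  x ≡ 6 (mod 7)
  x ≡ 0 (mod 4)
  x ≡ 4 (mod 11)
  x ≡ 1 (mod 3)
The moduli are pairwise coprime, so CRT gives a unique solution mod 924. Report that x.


Product of moduli M = 7 · 4 · 11 · 3 = 924.
Merge one congruence at a time:
  Start: x ≡ 6 (mod 7).
  Combine with x ≡ 0 (mod 4); new modulus lcm = 28.
    Write x = 6 + 7·t and substitute into x ≡ 0 (mod 4): 7·t ≡ 0 − 6 = -6 (mod 4).
    Reduce coefficients mod 4: 3·t ≡ 2 (mod 4).
    The inverse of 3 mod 4 is 3 (since 3·3 = 9 = 2·4 + 1), so t ≡ 3·2 = 6 ≡ 2 (mod 4).
    Then x = 6 + 7·2 = 20, valid modulo lcm(7, 4) = 28: x ≡ 20 (mod 28).
  Combine with x ≡ 4 (mod 11); new modulus lcm = 308.
    Write x = 20 + 28·t and substitute into x ≡ 4 (mod 11): 28·t ≡ 4 − 20 = -16 (mod 11).
    Reduce coefficients mod 11: 6·t ≡ 6 (mod 11).
    The inverse of 6 mod 11 is 2 (since 6·2 = 12 = 1·11 + 1), so t ≡ 2·6 = 12 ≡ 1 (mod 11).
    Then x = 20 + 28·1 = 48, valid modulo lcm(28, 11) = 308: x ≡ 48 (mod 308).
  Combine with x ≡ 1 (mod 3); new modulus lcm = 924.
    Write x = 48 + 308·t and substitute into x ≡ 1 (mod 3): 308·t ≡ 1 − 48 = -47 (mod 3).
    Reduce coefficients mod 3: 2·t ≡ 1 (mod 3).
    The inverse of 2 mod 3 is 2 (since 2·2 = 4 = 1·3 + 1), so t ≡ 2·1 = 2 ≡ 2 (mod 3).
    Then x = 48 + 308·2 = 664, valid modulo lcm(308, 3) = 924: x ≡ 664 (mod 924).
Verify against each original: 664 mod 7 = 6, 664 mod 4 = 0, 664 mod 11 = 4, 664 mod 3 = 1.

x ≡ 664 (mod 924).


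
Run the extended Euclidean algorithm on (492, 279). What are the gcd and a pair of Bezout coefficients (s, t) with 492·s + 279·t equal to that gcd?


Euclidean algorithm on (492, 279) — divide until remainder is 0:
  492 = 1 · 279 + 213
  279 = 1 · 213 + 66
  213 = 3 · 66 + 15
  66 = 4 · 15 + 6
  15 = 2 · 6 + 3
  6 = 2 · 3 + 0
gcd(492, 279) = 3.
Track Bezout coefficients alongside the remainders: start with r₀ = 492 = a·1 + b·0 (s = 1, t = 0) and r₁ = 279 = a·0 + b·1 (s = 0, t = 1); each new remainder r_{k+1} = r_{k-1} − q_k·r_k inherits s_{k+1} = s_{k-1} − q_k·s_k, t_{k+1} = t_{k-1} − q_k·t_k, so r_k = a·s_k + b·t_k at every step:
  q = 1: r = 213, s = 1 − 1·0 = 1, t = 0 − 1·1 = -1  (check: 492·1 + 279·(-1) = 213)
  q = 1: r = 66, s = 0 − 1·1 = -1, t = 1 − 1·(-1) = 2  (check: 492·(-1) + 279·2 = 66)
  q = 3: r = 15, s = 1 − 3·(-1) = 4, t = -1 − 3·2 = -7  (check: 492·4 + 279·(-7) = 15)
  q = 4: r = 6, s = -1 − 4·4 = -17, t = 2 − 4·(-7) = 30  (check: 492·(-17) + 279·30 = 6)
  q = 2: r = 3, s = 4 − 2·(-17) = 38, t = -7 − 2·30 = -67  (check: 492·38 + 279·(-67) = 3)
The row with r = 3 (the gcd) gives the Bezout coefficients s = 38, t = -67.
Result: 492 · (38) + 279 · (-67) = 3.

gcd(492, 279) = 3; s = 38, t = -67 (check: 492·38 + 279·(-67) = 3).


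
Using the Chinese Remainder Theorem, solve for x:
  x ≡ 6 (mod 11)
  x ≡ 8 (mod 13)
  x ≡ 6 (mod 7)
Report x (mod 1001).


Moduli 11, 13, 7 are pairwise coprime; by CRT there is a unique solution modulo M = 11 · 13 · 7 = 1001.
Solve pairwise, accumulating the modulus:
  Start with x ≡ 6 (mod 11).
  Combine with x ≡ 8 (mod 13): since gcd(11, 13) = 1, we get a unique residue mod 143.
    Write x = 6 + 11·t and substitute into x ≡ 8 (mod 13): 11·t ≡ 8 − 6 = 2 (mod 13).
    The inverse of 11 mod 13 is 6 (since 11·6 = 66 = 5·13 + 1), so t ≡ 6·2 = 12 ≡ 12 (mod 13).
    Then x = 6 + 11·12 = 138, valid modulo lcm(11, 13) = 143: x ≡ 138 (mod 143).
  Combine with x ≡ 6 (mod 7): since gcd(143, 7) = 1, we get a unique residue mod 1001.
    Write x = 138 + 143·t and substitute into x ≡ 6 (mod 7): 143·t ≡ 6 − 138 = -132 (mod 7).
    Reduce coefficients mod 7: 3·t ≡ 1 (mod 7).
    The inverse of 3 mod 7 is 5 (since 3·5 = 15 = 2·7 + 1), so t ≡ 5·1 = 5 ≡ 5 (mod 7).
    Then x = 138 + 143·5 = 853, valid modulo lcm(143, 7) = 1001: x ≡ 853 (mod 1001).
Verify: 853 mod 11 = 6 ✓, 853 mod 13 = 8 ✓, 853 mod 7 = 6 ✓.

x ≡ 853 (mod 1001).


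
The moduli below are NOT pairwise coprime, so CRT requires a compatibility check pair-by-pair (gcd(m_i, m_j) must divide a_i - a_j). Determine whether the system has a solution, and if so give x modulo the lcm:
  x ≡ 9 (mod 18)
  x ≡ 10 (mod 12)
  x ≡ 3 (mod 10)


Moduli 18, 12, 10 are not pairwise coprime, so CRT works modulo lcm(m_i) when all pairwise compatibility conditions hold.
Pairwise compatibility: gcd(m_i, m_j) must divide a_i - a_j for every pair.
Merge one congruence at a time:
  Start: x ≡ 9 (mod 18).
  Combine with x ≡ 10 (mod 12): gcd(18, 12) = 6, and 10 - 9 = 1 is NOT divisible by 6.
    ⇒ system is inconsistent (no integer solution).

No solution (the system is inconsistent).


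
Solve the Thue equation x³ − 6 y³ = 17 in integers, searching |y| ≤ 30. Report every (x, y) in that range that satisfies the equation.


The equation is x³ - 6y³ = 17. For fixed y, x³ = 6·y³ + 17, so a solution requires the RHS to be a perfect cube.
Strategy: iterate y from -30 to 30, compute RHS = 6·y³ + 17, and check whether it is a (positive or negative) perfect cube.
Check small values of y:
  y = 0: RHS = 17 is not a perfect cube.
  y = 1: RHS = 23 is not a perfect cube.
  y = -1: RHS = 11 is not a perfect cube.
  y = 2: RHS = 65 is not a perfect cube.
  y = -2: RHS = -31 is not a perfect cube.
  y = 3: RHS = 179 is not a perfect cube.
  y = -3: RHS = -145 is not a perfect cube.
Continuing the search up to |y| = 30 finds no solutions either.
No (x, y) in the scanned range satisfies the equation.

No integer solutions with |y| ≤ 30.


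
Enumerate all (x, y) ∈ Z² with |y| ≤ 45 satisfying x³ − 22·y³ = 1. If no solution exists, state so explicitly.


The equation is x³ - 22y³ = 1. For fixed y, x³ = 22·y³ + 1, so a solution requires the RHS to be a perfect cube.
Strategy: iterate y from -45 to 45, compute RHS = 22·y³ + 1, and check whether it is a (positive or negative) perfect cube.
Check small values of y:
  y = 0: RHS = 1 = (1)³ ⇒ x = 1 works.
  y = 1: RHS = 23 is not a perfect cube.
  y = -1: RHS = -21 is not a perfect cube.
  y = 2: RHS = 177 is not a perfect cube.
  y = -2: RHS = -175 is not a perfect cube.
  y = 3: RHS = 595 is not a perfect cube.
  y = -3: RHS = -593 is not a perfect cube.
Continuing the search up to |y| = 45 finds no further solutions beyond those listed.
Collected solutions: (1, 0).

Solutions (with |y| ≤ 45): (1, 0).


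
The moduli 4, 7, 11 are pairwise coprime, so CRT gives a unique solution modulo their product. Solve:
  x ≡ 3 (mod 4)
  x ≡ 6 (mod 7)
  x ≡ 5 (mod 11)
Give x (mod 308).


Moduli 4, 7, 11 are pairwise coprime; by CRT there is a unique solution modulo M = 4 · 7 · 11 = 308.
Solve pairwise, accumulating the modulus:
  Start with x ≡ 3 (mod 4).
  Combine with x ≡ 6 (mod 7): since gcd(4, 7) = 1, we get a unique residue mod 28.
    Write x = 3 + 4·t and substitute into x ≡ 6 (mod 7): 4·t ≡ 6 − 3 = 3 (mod 7).
    The inverse of 4 mod 7 is 2 (since 4·2 = 8 = 1·7 + 1), so t ≡ 2·3 = 6 ≡ 6 (mod 7).
    Then x = 3 + 4·6 = 27, valid modulo lcm(4, 7) = 28: x ≡ 27 (mod 28).
  Combine with x ≡ 5 (mod 11): since gcd(28, 11) = 1, we get a unique residue mod 308.
    Write x = 27 + 28·t and substitute into x ≡ 5 (mod 11): 28·t ≡ 5 − 27 = -22 (mod 11).
    Reduce coefficients mod 11: 6·t ≡ 0 (mod 11).
    The inverse of 6 mod 11 is 2 (since 6·2 = 12 = 1·11 + 1), so t ≡ 2·0 = 0 ≡ 0 (mod 11).
    Then x = 27 + 28·0 = 27, valid modulo lcm(28, 11) = 308: x ≡ 27 (mod 308).
Verify: 27 mod 4 = 3 ✓, 27 mod 7 = 6 ✓, 27 mod 11 = 5 ✓.

x ≡ 27 (mod 308).


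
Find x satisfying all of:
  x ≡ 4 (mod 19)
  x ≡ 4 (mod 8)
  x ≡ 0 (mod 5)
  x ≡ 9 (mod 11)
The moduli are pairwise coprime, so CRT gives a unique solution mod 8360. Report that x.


Product of moduli M = 19 · 8 · 5 · 11 = 8360.
Merge one congruence at a time:
  Start: x ≡ 4 (mod 19).
  Combine with x ≡ 4 (mod 8); new modulus lcm = 152.
    Write x = 4 + 19·t and substitute into x ≡ 4 (mod 8): 19·t ≡ 4 − 4 = 0 (mod 8).
    Reduce coefficients mod 8: 3·t ≡ 0 (mod 8).
    The inverse of 3 mod 8 is 3 (since 3·3 = 9 = 1·8 + 1), so t ≡ 3·0 = 0 ≡ 0 (mod 8).
    Then x = 4 + 19·0 = 4, valid modulo lcm(19, 8) = 152: x ≡ 4 (mod 152).
  Combine with x ≡ 0 (mod 5); new modulus lcm = 760.
    Write x = 4 + 152·t and substitute into x ≡ 0 (mod 5): 152·t ≡ 0 − 4 = -4 (mod 5).
    Reduce coefficients mod 5: 2·t ≡ 1 (mod 5).
    The inverse of 2 mod 5 is 3 (since 2·3 = 6 = 1·5 + 1), so t ≡ 3·1 = 3 ≡ 3 (mod 5).
    Then x = 4 + 152·3 = 460, valid modulo lcm(152, 5) = 760: x ≡ 460 (mod 760).
  Combine with x ≡ 9 (mod 11); new modulus lcm = 8360.
    Write x = 460 + 760·t and substitute into x ≡ 9 (mod 11): 760·t ≡ 9 − 460 = -451 (mod 11).
    Reduce coefficients mod 11: 1·t ≡ 0 (mod 11).
    So t ≡ 0 (mod 11).
    Then x = 460 + 760·0 = 460, valid modulo lcm(760, 11) = 8360: x ≡ 460 (mod 8360).
Verify against each original: 460 mod 19 = 4, 460 mod 8 = 4, 460 mod 5 = 0, 460 mod 11 = 9.

x ≡ 460 (mod 8360).


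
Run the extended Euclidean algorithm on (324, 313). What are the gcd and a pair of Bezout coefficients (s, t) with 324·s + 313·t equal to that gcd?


Euclidean algorithm on (324, 313) — divide until remainder is 0:
  324 = 1 · 313 + 11
  313 = 28 · 11 + 5
  11 = 2 · 5 + 1
  5 = 5 · 1 + 0
gcd(324, 313) = 1.
Track Bezout coefficients alongside the remainders: start with r₀ = 324 = a·1 + b·0 (s = 1, t = 0) and r₁ = 313 = a·0 + b·1 (s = 0, t = 1); each new remainder r_{k+1} = r_{k-1} − q_k·r_k inherits s_{k+1} = s_{k-1} − q_k·s_k, t_{k+1} = t_{k-1} − q_k·t_k, so r_k = a·s_k + b·t_k at every step:
  q = 1: r = 11, s = 1 − 1·0 = 1, t = 0 − 1·1 = -1  (check: 324·1 + 313·(-1) = 11)
  q = 28: r = 5, s = 0 − 28·1 = -28, t = 1 − 28·(-1) = 29  (check: 324·(-28) + 313·29 = 5)
  q = 2: r = 1, s = 1 − 2·(-28) = 57, t = -1 − 2·29 = -59  (check: 324·57 + 313·(-59) = 1)
The row with r = 1 (the gcd) gives the Bezout coefficients s = 57, t = -59.
Result: 324 · (57) + 313 · (-59) = 1.

gcd(324, 313) = 1; s = 57, t = -59 (check: 324·57 + 313·(-59) = 1).


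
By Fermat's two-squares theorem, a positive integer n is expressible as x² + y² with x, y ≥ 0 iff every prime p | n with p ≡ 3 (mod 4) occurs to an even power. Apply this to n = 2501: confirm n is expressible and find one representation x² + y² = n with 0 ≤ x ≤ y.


Step 1: Factor n = 2501 = 41 · 61.
Step 2: Check the mod-4 condition on each prime factor: 41 ≡ 1 (mod 4), exponent 1; 61 ≡ 1 (mod 4), exponent 1.
All primes ≡ 3 (mod 4) appear to even exponent (or don't appear), so by the two-squares theorem n IS expressible as a sum of two squares.
Step 3: Build a representation. Here n = 41 · 61 is a product of primes ≡ 1 (mod 4). Each prime p ≡ 1 (mod 4) is itself a sum of two squares; find a² by testing p − a² for a perfect square:
  41: 41 − 1² = 40, 41 − 2² = 37, 41 − 3² = 32, 41 − 4² = 25 = 5² ⇒ 41 = 4² + 5².
  61: 61 − 1² = 60, 61 − 2² = 57, 61 − 3² = 52, 61 − 4² = 45, 61 − 5² = 36 = 6² ⇒ 61 = 5² + 6².
  Combine using the Brahmagupta–Fibonacci identity (a² + b²)(c² + d²) = (ac − bd)² + (ad + bc)² = (ac + bd)² + (ad − bc)²:
  41 · 61 = 2501: from (4² + 5²)(5² + 6²), take (4·5 − 5·6, 4·6 + 5·5) = (20 − 30, 24 + 25) = (-10, 49); dropping signs (only squares matter) gives (10, 49); check 10² + 49² = 100 + 2401 = 2501 ✓.
Step 4: Order so x ≤ y and verify: 10² + 49² = 100 + 2401 = 2501 = n. ✓

n = 2501 = 10² + 49² (one valid representation with x ≤ y).


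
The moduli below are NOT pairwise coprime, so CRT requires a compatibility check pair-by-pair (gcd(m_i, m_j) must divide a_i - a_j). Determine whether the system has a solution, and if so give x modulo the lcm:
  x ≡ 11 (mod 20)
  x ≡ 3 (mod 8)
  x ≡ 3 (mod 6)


Moduli 20, 8, 6 are not pairwise coprime, so CRT works modulo lcm(m_i) when all pairwise compatibility conditions hold.
Pairwise compatibility: gcd(m_i, m_j) must divide a_i - a_j for every pair.
Merge one congruence at a time:
  Start: x ≡ 11 (mod 20).
  Combine with x ≡ 3 (mod 8): gcd(20, 8) = 4; 3 - 11 = -8, which IS divisible by 4, so compatible.
    Write x = 11 + 20·t and substitute into x ≡ 3 (mod 8): 20·t ≡ 3 − 11 = -8 (mod 8).
    Divide the congruence (and modulus) by g = 4: 5·t ≡ -2 (mod 2).
    Reduce coefficients mod 2: 1·t ≡ 0 (mod 2).
    So t ≡ 0 (mod 2).
    Then x = 11 + 20·0 = 11, valid modulo lcm(20, 8) = 40: x ≡ 11 (mod 40).
  Combine with x ≡ 3 (mod 6): gcd(40, 6) = 2; 3 - 11 = -8, which IS divisible by 2, so compatible.
    Write x = 11 + 40·t and substitute into x ≡ 3 (mod 6): 40·t ≡ 3 − 11 = -8 (mod 6).
    Divide the congruence (and modulus) by g = 2: 20·t ≡ -4 (mod 3).
    Reduce coefficients mod 3: 2·t ≡ 2 (mod 3).
    The inverse of 2 mod 3 is 2 (since 2·2 = 4 = 1·3 + 1), so t ≡ 2·2 = 4 ≡ 1 (mod 3).
    Then x = 11 + 40·1 = 51, valid modulo lcm(40, 6) = 120: x ≡ 51 (mod 120).
Verify: 51 mod 20 = 11, 51 mod 8 = 3, 51 mod 6 = 3.

x ≡ 51 (mod 120).


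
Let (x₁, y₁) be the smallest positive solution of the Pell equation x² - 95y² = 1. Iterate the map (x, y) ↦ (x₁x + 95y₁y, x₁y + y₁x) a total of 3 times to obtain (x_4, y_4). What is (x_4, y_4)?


Step 1: Find the fundamental solution (x₁, y₁) of x² - 95y² = 1.
  Expand √95 as a continued fraction. a₀ = ⌊√95⌋ = 9; iterate m_{k+1} = d_k·a_k − m_k, d_{k+1} = (95 − m_{k+1}²)/d_k, a_{k+1} = ⌊(a₀ + m_{k+1})/d_{k+1}⌋ (starting m₀ = 0, d₀ = 1), with convergents p_k = a_k·p_{k-1} + p_{k-2}, q_k = a_k·q_{k-1} + q_{k-2} (p₋₁ = 1, q₋₁ = 0):
  k = 0: a₀ = 9; p₀/q₀ = 9/1; p₀² − 95·q₀² = 81 − 95 = -14.
  k = 1: m = 9, d = 14, a = ⌊(9 + 9)/14⌋ = 1; p/q = (1·9 + 1)/(1·1 + 0) = 10/1; p² − 95·q² = 100 − 95 = 5.
  k = 2: m = 5, d = 5, a = ⌊(9 + 5)/5⌋ = 2; p/q = (2·10 + 9)/(2·1 + 1) = 29/3; p² − 95·q² = 841 − 855 = -14.
  k = 3: m = 5, d = 14, a = ⌊(9 + 5)/14⌋ = 1; p/q = (1·29 + 10)/(1·3 + 1) = 39/4; p² − 95·q² = 1521 − 1520 = 1.
  The first convergent with p² − 95·q² = 1 gives the fundamental solution (x₁, y₁) = (39, 4).
Step 2: Apply the recurrence (x_{n+1}, y_{n+1}) = (x₁x_n + 95y₁y_n, x₁y_n + y₁x_n) repeatedly.
  From (x_1, y_1) = (39, 4): x_2 = 39·39 + 95·4·4 = 3041; y_2 = 39·4 + 4·39 = 312.
  From (x_2, y_2) = (3041, 312): x_3 = 39·3041 + 95·4·312 = 237159; y_3 = 39·312 + 4·3041 = 24332.
  From (x_3, y_3) = (237159, 24332): x_4 = 39·237159 + 95·4·24332 = 18495361; y_4 = 39·24332 + 4·237159 = 1897584.
Step 3: Verify x_4² - 95·y_4² = 342078378520321 - 342078378520320 = 1 (should be 1). ✓

(x_1, y_1) = (39, 4); (x_4, y_4) = (18495361, 1897584).


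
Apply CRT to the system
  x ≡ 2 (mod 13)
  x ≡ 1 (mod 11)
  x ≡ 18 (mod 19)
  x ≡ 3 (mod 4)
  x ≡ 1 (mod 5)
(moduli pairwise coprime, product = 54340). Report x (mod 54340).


Product of moduli M = 13 · 11 · 19 · 4 · 5 = 54340.
Merge one congruence at a time:
  Start: x ≡ 2 (mod 13).
  Combine with x ≡ 1 (mod 11); new modulus lcm = 143.
    Write x = 2 + 13·t and substitute into x ≡ 1 (mod 11): 13·t ≡ 1 − 2 = -1 (mod 11).
    Reduce coefficients mod 11: 2·t ≡ 10 (mod 11).
    The inverse of 2 mod 11 is 6 (since 2·6 = 12 = 1·11 + 1), so t ≡ 6·10 = 60 ≡ 5 (mod 11).
    Then x = 2 + 13·5 = 67, valid modulo lcm(13, 11) = 143: x ≡ 67 (mod 143).
  Combine with x ≡ 18 (mod 19); new modulus lcm = 2717.
    Write x = 67 + 143·t and substitute into x ≡ 18 (mod 19): 143·t ≡ 18 − 67 = -49 (mod 19).
    Reduce coefficients mod 19: 10·t ≡ 8 (mod 19).
    The inverse of 10 mod 19 is 2 (since 10·2 = 20 = 1·19 + 1), so t ≡ 2·8 = 16 ≡ 16 (mod 19).
    Then x = 67 + 143·16 = 2355, valid modulo lcm(143, 19) = 2717: x ≡ 2355 (mod 2717).
  Combine with x ≡ 3 (mod 4); new modulus lcm = 10868.
    Write x = 2355 + 2717·t and substitute into x ≡ 3 (mod 4): 2717·t ≡ 3 − 2355 = -2352 (mod 4).
    Reduce coefficients mod 4: 1·t ≡ 0 (mod 4).
    So t ≡ 0 (mod 4).
    Then x = 2355 + 2717·0 = 2355, valid modulo lcm(2717, 4) = 10868: x ≡ 2355 (mod 10868).
  Combine with x ≡ 1 (mod 5); new modulus lcm = 54340.
    Write x = 2355 + 10868·t and substitute into x ≡ 1 (mod 5): 10868·t ≡ 1 − 2355 = -2354 (mod 5).
    Reduce coefficients mod 5: 3·t ≡ 1 (mod 5).
    The inverse of 3 mod 5 is 2 (since 3·2 = 6 = 1·5 + 1), so t ≡ 2·1 = 2 ≡ 2 (mod 5).
    Then x = 2355 + 10868·2 = 24091, valid modulo lcm(10868, 5) = 54340: x ≡ 24091 (mod 54340).
Verify against each original: 24091 mod 13 = 2, 24091 mod 11 = 1, 24091 mod 19 = 18, 24091 mod 4 = 3, 24091 mod 5 = 1.

x ≡ 24091 (mod 54340).


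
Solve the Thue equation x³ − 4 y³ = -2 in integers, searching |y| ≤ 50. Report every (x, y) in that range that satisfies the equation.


The equation is x³ - 4y³ = -2. For fixed y, x³ = 4·y³ − 2, so a solution requires the RHS to be a perfect cube.
Strategy: iterate y from -50 to 50, compute RHS = 4·y³ − 2, and check whether it is a (positive or negative) perfect cube.
Check small values of y:
  y = 0: RHS = -2 is not a perfect cube.
  y = 1: RHS = 2 is not a perfect cube.
  y = -1: RHS = -6 is not a perfect cube.
  y = 2: RHS = 30 is not a perfect cube.
  y = -2: RHS = -34 is not a perfect cube.
  y = 3: RHS = 106 is not a perfect cube.
  y = -3: RHS = -110 is not a perfect cube.
Continuing the search up to |y| = 50 finds no solutions either.
No (x, y) in the scanned range satisfies the equation.

No integer solutions with |y| ≤ 50.


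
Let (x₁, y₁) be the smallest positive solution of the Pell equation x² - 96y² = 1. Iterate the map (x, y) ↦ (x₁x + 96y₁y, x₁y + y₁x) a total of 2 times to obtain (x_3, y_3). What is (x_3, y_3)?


Step 1: Find the fundamental solution (x₁, y₁) of x² - 96y² = 1.
  Expand √96 as a continued fraction. a₀ = ⌊√96⌋ = 9; iterate m_{k+1} = d_k·a_k − m_k, d_{k+1} = (96 − m_{k+1}²)/d_k, a_{k+1} = ⌊(a₀ + m_{k+1})/d_{k+1}⌋ (starting m₀ = 0, d₀ = 1), with convergents p_k = a_k·p_{k-1} + p_{k-2}, q_k = a_k·q_{k-1} + q_{k-2} (p₋₁ = 1, q₋₁ = 0):
  k = 0: a₀ = 9; p₀/q₀ = 9/1; p₀² − 96·q₀² = 81 − 96 = -15.
  k = 1: m = 9, d = 15, a = ⌊(9 + 9)/15⌋ = 1; p/q = (1·9 + 1)/(1·1 + 0) = 10/1; p² − 96·q² = 100 − 96 = 4.
  k = 2: m = 6, d = 4, a = ⌊(9 + 6)/4⌋ = 3; p/q = (3·10 + 9)/(3·1 + 1) = 39/4; p² − 96·q² = 1521 − 1536 = -15.
  k = 3: m = 6, d = 15, a = ⌊(9 + 6)/15⌋ = 1; p/q = (1·39 + 10)/(1·4 + 1) = 49/5; p² − 96·q² = 2401 − 2400 = 1.
  The first convergent with p² − 96·q² = 1 gives the fundamental solution (x₁, y₁) = (49, 5).
Step 2: Apply the recurrence (x_{n+1}, y_{n+1}) = (x₁x_n + 96y₁y_n, x₁y_n + y₁x_n) repeatedly.
  From (x_1, y_1) = (49, 5): x_2 = 49·49 + 96·5·5 = 4801; y_2 = 49·5 + 5·49 = 490.
  From (x_2, y_2) = (4801, 490): x_3 = 49·4801 + 96·5·490 = 470449; y_3 = 49·490 + 5·4801 = 48015.
Step 3: Verify x_3² - 96·y_3² = 221322261601 - 221322261600 = 1 (should be 1). ✓

(x_1, y_1) = (49, 5); (x_3, y_3) = (470449, 48015).
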